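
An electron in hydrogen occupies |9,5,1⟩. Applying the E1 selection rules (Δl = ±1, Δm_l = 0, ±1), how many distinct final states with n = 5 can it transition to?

E1 requires Δl = ±1, so l_f ∈ {4, 6}; with 0 ≤ l_f ≤ n_f−1 = 4, the allowed l_f values are {4}.
For l_f = 4: m_f ∈ {m_i−1, m_i, m_i+1} ∩ [−4, 4] = {0, 1, 2} → 3 states.
Total: 3.

3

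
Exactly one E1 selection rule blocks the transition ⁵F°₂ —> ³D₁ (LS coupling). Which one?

the ΔS = 0 rule

Reading off the term symbols: S 2→1, L 3→2, J 2→1, parity odd→even.
ΔS = 0: S: 2 → 1 — violated.
Parity must change: odd → even — satisfied.
ΔJ = 0, ±1 (not J=0↔0): J: 2 → 1, ΔJ = -1 — satisfied.
ΔL = 0, ±1 (not L=0↔0): L: 3 → 2, ΔL = -1 — satisfied.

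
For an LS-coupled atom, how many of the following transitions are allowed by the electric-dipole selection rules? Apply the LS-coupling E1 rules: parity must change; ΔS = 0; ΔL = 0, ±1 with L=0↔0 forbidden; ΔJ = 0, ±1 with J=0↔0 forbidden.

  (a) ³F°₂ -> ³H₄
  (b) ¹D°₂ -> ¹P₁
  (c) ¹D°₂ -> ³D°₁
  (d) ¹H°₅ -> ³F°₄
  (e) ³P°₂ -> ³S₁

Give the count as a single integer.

2

(a) forbidden (ΔL, ΔJ fail)
(b) allowed
(c) forbidden (parity, ΔS fail)
(d) forbidden (parity, ΔS, ΔL fail)
(e) allowed
Total allowed: 2 of 5.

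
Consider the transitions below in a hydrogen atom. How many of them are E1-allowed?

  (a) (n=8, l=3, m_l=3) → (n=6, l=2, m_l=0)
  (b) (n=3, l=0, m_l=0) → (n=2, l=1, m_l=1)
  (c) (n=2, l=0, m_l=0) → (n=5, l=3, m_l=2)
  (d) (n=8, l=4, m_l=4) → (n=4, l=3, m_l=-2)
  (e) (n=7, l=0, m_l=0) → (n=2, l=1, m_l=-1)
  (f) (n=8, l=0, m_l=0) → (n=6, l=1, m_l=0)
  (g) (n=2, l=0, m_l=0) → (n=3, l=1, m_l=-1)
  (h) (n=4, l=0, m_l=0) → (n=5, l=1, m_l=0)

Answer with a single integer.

5

(a) forbidden — Δm_l = -3 (E1 requires Δm_l = 0, ±1)
(b) allowed
(c) forbidden — Δl = +3 (E1 requires Δl = ±1); Δm_l = +2 (E1 requires Δm_l = 0, ±1)
(d) forbidden — Δm_l = -6 (E1 requires Δm_l = 0, ±1)
(e) allowed
(f) allowed
(g) allowed
(h) allowed
Total allowed: 5 of 8.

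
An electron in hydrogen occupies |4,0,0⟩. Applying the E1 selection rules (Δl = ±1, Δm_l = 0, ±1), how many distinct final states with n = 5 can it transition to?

3

E1 requires Δl = ±1, so l_f ∈ {-1, 1}; with 0 ≤ l_f ≤ n_f−1 = 4, the allowed l_f values are {1}.
For l_f = 1: m_f ∈ {m_i−1, m_i, m_i+1} ∩ [−1, 1] = {-1, 0, 1} → 3 states.
Total: 3.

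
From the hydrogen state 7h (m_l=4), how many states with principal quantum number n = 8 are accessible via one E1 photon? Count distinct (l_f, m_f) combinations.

E1 requires Δl = ±1, so l_f ∈ {4, 6}; with 0 ≤ l_f ≤ n_f−1 = 7, the allowed l_f values are {4, 6}.
For l_f = 4: m_f ∈ {m_i−1, m_i, m_i+1} ∩ [−4, 4] = {3, 4} → 2 states.
For l_f = 6: m_f ∈ {m_i−1, m_i, m_i+1} ∩ [−6, 6] = {3, 4, 5} → 3 states.
Total: 5.

5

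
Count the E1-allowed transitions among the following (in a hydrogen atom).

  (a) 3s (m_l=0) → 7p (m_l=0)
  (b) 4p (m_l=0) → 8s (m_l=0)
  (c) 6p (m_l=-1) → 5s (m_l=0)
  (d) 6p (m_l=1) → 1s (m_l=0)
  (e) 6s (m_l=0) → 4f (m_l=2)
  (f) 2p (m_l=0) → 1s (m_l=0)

(a) allowed
(b) allowed
(c) allowed
(d) allowed
(e) forbidden — Δl = +3 (E1 requires Δl = ±1); Δm_l = +2 (E1 requires Δm_l = 0, ±1)
(f) allowed
Total allowed: 5 of 6.

5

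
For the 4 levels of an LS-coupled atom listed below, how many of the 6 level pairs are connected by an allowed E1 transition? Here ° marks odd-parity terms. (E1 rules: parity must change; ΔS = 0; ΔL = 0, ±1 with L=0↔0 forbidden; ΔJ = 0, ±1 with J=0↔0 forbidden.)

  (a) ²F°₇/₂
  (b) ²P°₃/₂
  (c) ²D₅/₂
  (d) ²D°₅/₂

(a)–(b): forbidden (parity, ΔL, ΔJ).
(a)–(c): allowed.
(a)–(d): forbidden (parity).
(b)–(c): allowed.
(b)–(d): forbidden (parity).
(c)–(d): allowed.
Allowed pairs: 3 of 6.

3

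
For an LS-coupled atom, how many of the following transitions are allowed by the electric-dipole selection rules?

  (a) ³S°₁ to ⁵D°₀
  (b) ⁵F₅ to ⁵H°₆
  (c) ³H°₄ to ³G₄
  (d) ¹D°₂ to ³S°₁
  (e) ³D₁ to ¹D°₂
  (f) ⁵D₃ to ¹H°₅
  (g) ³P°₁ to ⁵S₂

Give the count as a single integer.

(a) forbidden (parity, ΔS, ΔL fail)
(b) forbidden (ΔL fails)
(c) allowed
(d) forbidden (parity, ΔS, ΔL fail)
(e) forbidden (ΔS fails)
(f) forbidden (ΔS, ΔL, ΔJ fail)
(g) forbidden (ΔS fails)
Total allowed: 1 of 7.

1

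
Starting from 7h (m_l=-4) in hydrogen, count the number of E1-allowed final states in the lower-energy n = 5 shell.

E1 requires Δl = ±1, so l_f ∈ {4, 6}; with 0 ≤ l_f ≤ n_f−1 = 4, the allowed l_f values are {4}.
For l_f = 4: m_f ∈ {m_i−1, m_i, m_i+1} ∩ [−4, 4] = {-4, -3} → 2 states.
Total: 2.

2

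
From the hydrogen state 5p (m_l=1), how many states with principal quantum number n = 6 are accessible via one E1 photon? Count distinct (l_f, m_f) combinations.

E1 requires Δl = ±1, so l_f ∈ {0, 2}; with 0 ≤ l_f ≤ n_f−1 = 5, the allowed l_f values are {0, 2}.
For l_f = 0: m_f ∈ {m_i−1, m_i, m_i+1} ∩ [−0, 0] = {0} → 1 state.
For l_f = 2: m_f ∈ {m_i−1, m_i, m_i+1} ∩ [−2, 2] = {0, 1, 2} → 3 states.
Total: 4.

4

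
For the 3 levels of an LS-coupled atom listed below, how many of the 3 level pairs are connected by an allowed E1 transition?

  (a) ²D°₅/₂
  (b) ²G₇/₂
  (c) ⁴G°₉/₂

0

(a)–(b): forbidden (ΔL).
(a)–(c): forbidden (parity, ΔS, ΔL, ΔJ).
(b)–(c): forbidden (ΔS).
Allowed pairs: 0 of 3.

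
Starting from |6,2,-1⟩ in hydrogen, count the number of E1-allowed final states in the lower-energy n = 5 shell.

5

E1 requires Δl = ±1, so l_f ∈ {1, 3}; with 0 ≤ l_f ≤ n_f−1 = 4, the allowed l_f values are {1, 3}.
For l_f = 1: m_f ∈ {m_i−1, m_i, m_i+1} ∩ [−1, 1] = {-1, 0} → 2 states.
For l_f = 3: m_f ∈ {m_i−1, m_i, m_i+1} ∩ [−3, 3] = {-2, -1, 0} → 3 states.
Total: 5.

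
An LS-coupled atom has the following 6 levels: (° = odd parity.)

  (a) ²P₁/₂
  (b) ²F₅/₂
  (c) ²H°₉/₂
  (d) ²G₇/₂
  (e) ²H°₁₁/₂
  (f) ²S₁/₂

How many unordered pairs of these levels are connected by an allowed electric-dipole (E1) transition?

1

(a)–(b): forbidden (parity, ΔL, ΔJ).
(a)–(c): forbidden (ΔL, ΔJ).
(a)–(d): forbidden (parity, ΔL, ΔJ).
(a)–(e): forbidden (ΔL, ΔJ).
(a)–(f): forbidden (parity).
(b)–(c): forbidden (ΔL, ΔJ).
(b)–(d): forbidden (parity).
(b)–(e): forbidden (ΔL, ΔJ).
(b)–(f): forbidden (parity, ΔL, ΔJ).
(c)–(d): allowed.
(c)–(e): forbidden (parity).
(c)–(f): forbidden (ΔL, ΔJ).
(d)–(e): forbidden (ΔJ).
(d)–(f): forbidden (parity, ΔL, ΔJ).
(e)–(f): forbidden (ΔL, ΔJ).
Allowed pairs: 1 of 15.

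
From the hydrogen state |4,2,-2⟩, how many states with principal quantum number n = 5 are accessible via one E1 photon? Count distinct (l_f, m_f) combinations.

E1 requires Δl = ±1, so l_f ∈ {1, 3}; with 0 ≤ l_f ≤ n_f−1 = 4, the allowed l_f values are {1, 3}.
For l_f = 1: m_f ∈ {m_i−1, m_i, m_i+1} ∩ [−1, 1] = {-1} → 1 state.
For l_f = 3: m_f ∈ {m_i−1, m_i, m_i+1} ∩ [−3, 3] = {-3, -2, -1} → 3 states.
Total: 4.

4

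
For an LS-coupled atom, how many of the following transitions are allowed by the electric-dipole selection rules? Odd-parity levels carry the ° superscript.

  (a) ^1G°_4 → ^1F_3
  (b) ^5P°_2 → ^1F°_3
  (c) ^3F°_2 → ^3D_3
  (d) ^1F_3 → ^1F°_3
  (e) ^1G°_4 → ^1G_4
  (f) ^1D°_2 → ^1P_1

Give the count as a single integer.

5

(a) allowed
(b) forbidden (parity, ΔS, ΔL fail)
(c) allowed
(d) allowed
(e) allowed
(f) allowed
Total allowed: 5 of 6.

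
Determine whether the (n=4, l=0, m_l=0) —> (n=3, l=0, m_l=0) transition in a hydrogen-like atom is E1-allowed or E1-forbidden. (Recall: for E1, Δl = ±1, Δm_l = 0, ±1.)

forbidden

Initial l = 0, final l = 0, so Δl = +0. E1 requires Δl = ±1: fails.
m_l: 0 → 0 (Δm_l = +0). |Δm_l| ≤ 1 ok.
The transition is electric-dipole forbidden.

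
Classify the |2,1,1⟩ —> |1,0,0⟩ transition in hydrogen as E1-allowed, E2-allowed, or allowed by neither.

Δl = 0 − 1 = -1; l_i + l_f = 1.
Δm_l = -1.
E1 (Δl = ±1, |Δm_l| ≤ 1): satisfied.
E2 (Δl = 0,±2, l_i+l_f ≥ 2, |Δm_l| ≤ 2): not satisfied.

E1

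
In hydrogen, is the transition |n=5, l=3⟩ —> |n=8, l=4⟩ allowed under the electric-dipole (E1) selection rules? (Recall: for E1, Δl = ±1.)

allowed

Initial l = 3, final l = 4, so Δl = +1. E1 requires Δl = ±1: ok.
All E1 selection rules are satisfied.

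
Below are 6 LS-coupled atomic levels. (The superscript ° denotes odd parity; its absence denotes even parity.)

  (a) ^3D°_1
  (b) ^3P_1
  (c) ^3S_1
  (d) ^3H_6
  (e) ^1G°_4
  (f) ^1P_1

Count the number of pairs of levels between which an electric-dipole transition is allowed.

(a)–(b): allowed.
(a)–(c): forbidden (ΔL).
(a)–(d): forbidden (ΔL, ΔJ).
(a)–(e): forbidden (parity, ΔS, ΔL, ΔJ).
(a)–(f): forbidden (ΔS).
(b)–(c): forbidden (parity).
(b)–(d): forbidden (parity, ΔL, ΔJ).
(b)–(e): forbidden (ΔS, ΔL, ΔJ).
(b)–(f): forbidden (parity, ΔS).
(c)–(d): forbidden (parity, ΔL, ΔJ).
(c)–(e): forbidden (ΔS, ΔL, ΔJ).
(c)–(f): forbidden (parity, ΔS).
(d)–(e): forbidden (ΔS, ΔJ).
(d)–(f): forbidden (parity, ΔS, ΔL, ΔJ).
(e)–(f): forbidden (ΔL, ΔJ).
Allowed pairs: 1 of 15.

1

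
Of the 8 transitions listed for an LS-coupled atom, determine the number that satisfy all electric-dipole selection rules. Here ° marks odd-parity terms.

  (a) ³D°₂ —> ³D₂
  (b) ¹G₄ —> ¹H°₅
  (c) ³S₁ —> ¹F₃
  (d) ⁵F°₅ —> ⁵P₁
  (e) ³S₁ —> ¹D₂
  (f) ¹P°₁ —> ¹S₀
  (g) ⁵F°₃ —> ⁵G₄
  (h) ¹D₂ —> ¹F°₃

5

(a) allowed
(b) allowed
(c) forbidden (parity, ΔS, ΔL, ΔJ fail)
(d) forbidden (ΔL, ΔJ fail)
(e) forbidden (parity, ΔS, ΔL fail)
(f) allowed
(g) allowed
(h) allowed
Total allowed: 5 of 8.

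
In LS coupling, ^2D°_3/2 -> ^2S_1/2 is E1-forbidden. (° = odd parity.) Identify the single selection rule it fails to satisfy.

the ΔL = 0, ±1 rule

Initial level: S=1/2, L=2, J=3/2, parity odd. Final level: S=1/2, L=0, J=1/2, parity even.
Parity must change: odd → even — ✓.
ΔS = 0: S: 1/2 → 1/2 — ✓.
ΔL = 0, ±1 (not L=0↔0): L: 2 → 0, ΔL = -2 — ✗.
ΔJ = 0, ±1 (not J=0↔0): J: 3/2 → 1/2, ΔJ = -1 — ✓.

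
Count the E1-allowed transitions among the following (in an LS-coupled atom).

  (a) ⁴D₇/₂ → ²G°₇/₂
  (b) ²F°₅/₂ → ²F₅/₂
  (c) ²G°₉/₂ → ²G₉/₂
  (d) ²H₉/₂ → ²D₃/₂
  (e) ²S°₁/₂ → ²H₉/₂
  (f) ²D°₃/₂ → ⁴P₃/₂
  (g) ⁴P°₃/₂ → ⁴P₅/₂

3

(a) forbidden (ΔS, ΔL fail)
(b) allowed
(c) allowed
(d) forbidden (parity, ΔL, ΔJ fail)
(e) forbidden (ΔL, ΔJ fail)
(f) forbidden (ΔS fails)
(g) allowed
Total allowed: 3 of 7.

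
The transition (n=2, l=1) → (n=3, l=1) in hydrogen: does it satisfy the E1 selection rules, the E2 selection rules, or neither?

E2

Δl = 1 − 1 = +0; l_i + l_f = 2.
E1 (Δl = ±1): not satisfied.
E2 (Δl = 0,±2, l_i+l_f ≥ 2): satisfied.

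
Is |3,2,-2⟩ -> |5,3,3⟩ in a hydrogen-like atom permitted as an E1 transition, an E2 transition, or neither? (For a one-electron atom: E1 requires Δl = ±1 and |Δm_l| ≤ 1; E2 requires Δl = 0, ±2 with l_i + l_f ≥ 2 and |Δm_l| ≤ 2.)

Δl = 3 − 2 = +1; l_i + l_f = 5.
Δm_l = +5.
E1 (Δl = ±1, |Δm_l| ≤ 1): not satisfied.
E2 (Δl = 0,±2, l_i+l_f ≥ 2, |Δm_l| ≤ 2): not satisfied.

neither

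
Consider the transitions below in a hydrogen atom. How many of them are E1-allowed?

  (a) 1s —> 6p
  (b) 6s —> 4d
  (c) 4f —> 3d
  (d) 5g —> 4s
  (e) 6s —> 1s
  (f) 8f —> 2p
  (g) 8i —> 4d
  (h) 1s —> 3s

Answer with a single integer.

(a) allowed
(b) forbidden — Δl = +2 (E1 requires Δl = ±1)
(c) allowed
(d) forbidden — Δl = -4 (E1 requires Δl = ±1)
(e) forbidden — Δl = +0 (E1 requires Δl = ±1)
(f) forbidden — Δl = -2 (E1 requires Δl = ±1)
(g) forbidden — Δl = -4 (E1 requires Δl = ±1)
(h) forbidden — Δl = +0 (E1 requires Δl = ±1)
Total allowed: 2 of 8.

2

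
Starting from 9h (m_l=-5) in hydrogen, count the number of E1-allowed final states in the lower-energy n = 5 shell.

1

E1 requires Δl = ±1, so l_f ∈ {4, 6}; with 0 ≤ l_f ≤ n_f−1 = 4, the allowed l_f values are {4}.
For l_f = 4: m_f ∈ {m_i−1, m_i, m_i+1} ∩ [−4, 4] = {-4} → 1 state.
Total: 1.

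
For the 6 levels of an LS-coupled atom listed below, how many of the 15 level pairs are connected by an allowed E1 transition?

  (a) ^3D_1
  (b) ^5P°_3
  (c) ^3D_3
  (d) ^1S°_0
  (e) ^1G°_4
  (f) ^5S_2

(a)–(b): forbidden (ΔS, ΔJ).
(a)–(c): forbidden (parity, ΔJ).
(a)–(d): forbidden (ΔS, ΔL).
(a)–(e): forbidden (ΔS, ΔL, ΔJ).
(a)–(f): forbidden (parity, ΔS, ΔL).
(b)–(c): forbidden (ΔS).
(b)–(d): forbidden (parity, ΔS, ΔJ).
(b)–(e): forbidden (parity, ΔS, ΔL).
(b)–(f): allowed.
(c)–(d): forbidden (ΔS, ΔL, ΔJ).
(c)–(e): forbidden (ΔS, ΔL).
(c)–(f): forbidden (parity, ΔS, ΔL).
(d)–(e): forbidden (parity, ΔL, ΔJ).
(d)–(f): forbidden (ΔS, ΔL, ΔJ).
(e)–(f): forbidden (ΔS, ΔL, ΔJ).
Allowed pairs: 1 of 15.

1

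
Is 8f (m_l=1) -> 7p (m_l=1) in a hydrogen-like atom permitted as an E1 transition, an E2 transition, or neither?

Δl = 1 − 3 = -2; l_i + l_f = 4.
Δm_l = +0.
E1 (Δl = ±1, |Δm_l| ≤ 1): not satisfied.
E2 (Δl = 0,±2, l_i+l_f ≥ 2, |Δm_l| ≤ 2): satisfied.

E2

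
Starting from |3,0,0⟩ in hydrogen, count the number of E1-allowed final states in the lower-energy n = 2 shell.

3

E1 requires Δl = ±1, so l_f ∈ {-1, 1}; with 0 ≤ l_f ≤ n_f−1 = 1, the allowed l_f values are {1}.
For l_f = 1: m_f ∈ {m_i−1, m_i, m_i+1} ∩ [−1, 1] = {-1, 0, 1} → 3 states.
Total: 3.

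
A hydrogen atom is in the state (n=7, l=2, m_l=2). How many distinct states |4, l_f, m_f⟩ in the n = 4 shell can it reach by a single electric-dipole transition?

E1 requires Δl = ±1, so l_f ∈ {1, 3}; with 0 ≤ l_f ≤ n_f−1 = 3, the allowed l_f values are {1, 3}.
For l_f = 1: m_f ∈ {m_i−1, m_i, m_i+1} ∩ [−1, 1] = {1} → 1 state.
For l_f = 3: m_f ∈ {m_i−1, m_i, m_i+1} ∩ [−3, 3] = {1, 2, 3} → 3 states.
Total: 4.

4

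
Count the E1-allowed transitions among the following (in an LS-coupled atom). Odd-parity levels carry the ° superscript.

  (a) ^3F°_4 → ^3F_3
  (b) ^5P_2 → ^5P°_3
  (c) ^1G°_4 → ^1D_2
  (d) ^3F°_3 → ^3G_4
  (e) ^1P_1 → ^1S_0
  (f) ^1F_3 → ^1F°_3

4

(a) allowed
(b) allowed
(c) forbidden (ΔL, ΔJ fail)
(d) allowed
(e) forbidden (parity fails)
(f) allowed
Total allowed: 4 of 6.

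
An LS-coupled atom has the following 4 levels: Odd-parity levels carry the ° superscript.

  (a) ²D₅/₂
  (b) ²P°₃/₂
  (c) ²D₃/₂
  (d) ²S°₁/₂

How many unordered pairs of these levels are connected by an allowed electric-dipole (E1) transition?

2

(a)–(b): allowed.
(a)–(c): forbidden (parity).
(a)–(d): forbidden (ΔL, ΔJ).
(b)–(c): allowed.
(b)–(d): forbidden (parity).
(c)–(d): forbidden (ΔL).
Allowed pairs: 2 of 6.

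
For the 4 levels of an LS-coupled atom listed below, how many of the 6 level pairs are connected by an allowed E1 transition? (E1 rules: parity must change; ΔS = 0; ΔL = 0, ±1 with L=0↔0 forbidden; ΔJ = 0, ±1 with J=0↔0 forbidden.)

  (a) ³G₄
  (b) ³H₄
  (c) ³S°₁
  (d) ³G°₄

2

(a)–(b): forbidden (parity).
(a)–(c): forbidden (ΔL, ΔJ).
(a)–(d): allowed.
(b)–(c): forbidden (ΔL, ΔJ).
(b)–(d): allowed.
(c)–(d): forbidden (parity, ΔL, ΔJ).
Allowed pairs: 2 of 6.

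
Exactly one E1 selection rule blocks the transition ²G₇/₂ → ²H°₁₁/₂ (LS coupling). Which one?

Reading off the term symbols: S 1/2→1/2, L 4→5, J 7/2→11/2, parity even→odd.
Parity must change: even → odd — passes.
ΔS = 0: S: 1/2 → 1/2 — passes.
ΔL = 0, ±1 (not L=0↔0): L: 4 → 5, ΔL = +1 — passes.
ΔJ = 0, ±1 (not J=0↔0): J: 7/2 → 11/2, ΔJ = +2 — fails.

the ΔJ = 0, ±1 rule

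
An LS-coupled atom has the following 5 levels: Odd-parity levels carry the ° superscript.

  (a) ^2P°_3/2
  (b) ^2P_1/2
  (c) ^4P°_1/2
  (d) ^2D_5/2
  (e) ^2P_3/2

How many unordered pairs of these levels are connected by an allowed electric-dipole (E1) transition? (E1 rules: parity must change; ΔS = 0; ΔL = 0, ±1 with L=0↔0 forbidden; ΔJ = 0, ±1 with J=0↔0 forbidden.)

3

(a)–(b): allowed.
(a)–(c): forbidden (parity, ΔS).
(a)–(d): allowed.
(a)–(e): allowed.
(b)–(c): forbidden (ΔS).
(b)–(d): forbidden (parity, ΔJ).
(b)–(e): forbidden (parity).
(c)–(d): forbidden (ΔS, ΔJ).
(c)–(e): forbidden (ΔS).
(d)–(e): forbidden (parity).
Allowed pairs: 3 of 10.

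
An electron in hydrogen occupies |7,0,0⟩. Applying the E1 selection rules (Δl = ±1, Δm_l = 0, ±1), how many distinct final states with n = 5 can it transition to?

3

E1 requires Δl = ±1, so l_f ∈ {-1, 1}; with 0 ≤ l_f ≤ n_f−1 = 4, the allowed l_f values are {1}.
For l_f = 1: m_f ∈ {m_i−1, m_i, m_i+1} ∩ [−1, 1] = {-1, 0, 1} → 3 states.
Total: 3.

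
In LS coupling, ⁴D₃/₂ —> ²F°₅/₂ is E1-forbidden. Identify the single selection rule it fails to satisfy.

Initial level: S=3/2, L=2, J=3/2, parity even. Final level: S=1/2, L=3, J=5/2, parity odd.
Parity must change: even → odd — ok.
ΔS = 0: S: 3/2 → 1/2 — fails.
ΔL = 0, ±1 (not L=0↔0): L: 2 → 3, ΔL = +1 — ok.
ΔJ = 0, ±1 (not J=0↔0): J: 3/2 → 5/2, ΔJ = +1 — ok.

the ΔS = 0 rule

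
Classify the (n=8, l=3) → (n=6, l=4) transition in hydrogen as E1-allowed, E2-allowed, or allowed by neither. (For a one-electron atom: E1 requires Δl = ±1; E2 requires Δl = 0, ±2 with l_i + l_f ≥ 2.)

Δl = 4 − 3 = +1; l_i + l_f = 7.
E1 (Δl = ±1): satisfied.
E2 (Δl = 0,±2, l_i+l_f ≥ 2): not satisfied.

E1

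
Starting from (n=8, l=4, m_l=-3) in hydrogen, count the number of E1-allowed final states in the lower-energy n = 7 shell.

E1 requires Δl = ±1, so l_f ∈ {3, 5}; with 0 ≤ l_f ≤ n_f−1 = 6, the allowed l_f values are {3, 5}.
For l_f = 3: m_f ∈ {m_i−1, m_i, m_i+1} ∩ [−3, 3] = {-3, -2} → 2 states.
For l_f = 5: m_f ∈ {m_i−1, m_i, m_i+1} ∩ [−5, 5] = {-4, -3, -2} → 3 states.
Total: 5.

5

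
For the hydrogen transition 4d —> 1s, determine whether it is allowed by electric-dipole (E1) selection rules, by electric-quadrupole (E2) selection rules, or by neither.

Δl = 0 − 2 = -2; l_i + l_f = 2.
E1 (Δl = ±1): not satisfied.
E2 (Δl = 0,±2, l_i+l_f ≥ 2): satisfied.

E2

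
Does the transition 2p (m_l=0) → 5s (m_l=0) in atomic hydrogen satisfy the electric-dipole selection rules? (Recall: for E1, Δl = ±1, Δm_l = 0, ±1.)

l: 1 → 0 (Δl = -1). Δl = ±1 ok.
Δm_l = 0 − (0) = +0. E1 requires Δm_l = 0, ±1: ok.
All E1 selection rules are satisfied.

allowed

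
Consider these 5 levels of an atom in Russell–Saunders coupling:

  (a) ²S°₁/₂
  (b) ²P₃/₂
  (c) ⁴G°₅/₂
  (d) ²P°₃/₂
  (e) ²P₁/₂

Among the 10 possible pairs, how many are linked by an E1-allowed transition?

4

(a)–(b): allowed.
(a)–(c): forbidden (parity, ΔS, ΔL, ΔJ).
(a)–(d): forbidden (parity).
(a)–(e): allowed.
(b)–(c): forbidden (ΔS, ΔL).
(b)–(d): allowed.
(b)–(e): forbidden (parity).
(c)–(d): forbidden (parity, ΔS, ΔL).
(c)–(e): forbidden (ΔS, ΔL, ΔJ).
(d)–(e): allowed.
Allowed pairs: 4 of 10.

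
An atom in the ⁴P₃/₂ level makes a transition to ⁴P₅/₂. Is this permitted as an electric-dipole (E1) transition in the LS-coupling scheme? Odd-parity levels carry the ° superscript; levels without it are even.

Reading off the term symbols: S 3/2→3/2, L 1→1, J 3/2→5/2, parity even→even.
ΔS = 0: S: 3/2 → 3/2 — satisfied.
ΔJ = 0, ±1 (not J=0↔0): J: 3/2 → 5/2, ΔJ = +1 — satisfied.
Parity must change: even → even — violated.
ΔL = 0, ±1 (not L=0↔0): L: 1 → 1, ΔL = +0 — satisfied.
Rule(s) violated: parity.

forbidden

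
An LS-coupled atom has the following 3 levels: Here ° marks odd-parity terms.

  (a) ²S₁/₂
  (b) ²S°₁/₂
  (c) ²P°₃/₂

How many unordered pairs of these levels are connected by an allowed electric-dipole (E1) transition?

(a)–(b): forbidden (ΔL).
(a)–(c): allowed.
(b)–(c): forbidden (parity).
Allowed pairs: 1 of 3.

1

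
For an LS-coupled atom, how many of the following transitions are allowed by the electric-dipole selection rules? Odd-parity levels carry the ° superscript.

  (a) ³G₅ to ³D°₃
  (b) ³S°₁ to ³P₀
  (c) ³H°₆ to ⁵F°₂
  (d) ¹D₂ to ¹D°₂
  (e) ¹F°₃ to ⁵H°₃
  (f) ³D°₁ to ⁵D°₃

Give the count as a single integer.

(a) forbidden (ΔL, ΔJ fail)
(b) allowed
(c) forbidden (parity, ΔS, ΔL, ΔJ fail)
(d) allowed
(e) forbidden (parity, ΔS, ΔL fail)
(f) forbidden (parity, ΔS, ΔJ fail)
Total allowed: 2 of 6.

2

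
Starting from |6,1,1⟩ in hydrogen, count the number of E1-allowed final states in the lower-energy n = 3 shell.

E1 requires Δl = ±1, so l_f ∈ {0, 2}; with 0 ≤ l_f ≤ n_f−1 = 2, the allowed l_f values are {0, 2}.
For l_f = 0: m_f ∈ {m_i−1, m_i, m_i+1} ∩ [−0, 0] = {0} → 1 state.
For l_f = 2: m_f ∈ {m_i−1, m_i, m_i+1} ∩ [−2, 2] = {0, 1, 2} → 3 states.
Total: 4.

4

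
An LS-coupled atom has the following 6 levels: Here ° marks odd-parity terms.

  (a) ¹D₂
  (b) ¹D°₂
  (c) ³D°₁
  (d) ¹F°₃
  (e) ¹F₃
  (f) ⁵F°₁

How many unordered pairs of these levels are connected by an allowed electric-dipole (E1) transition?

4

(a)–(b): allowed.
(a)–(c): forbidden (ΔS).
(a)–(d): allowed.
(a)–(e): forbidden (parity).
(a)–(f): forbidden (ΔS).
(b)–(c): forbidden (parity, ΔS).
(b)–(d): forbidden (parity).
(b)–(e): allowed.
(b)–(f): forbidden (parity, ΔS).
(c)–(d): forbidden (parity, ΔS, ΔJ).
(c)–(e): forbidden (ΔS, ΔJ).
(c)–(f): forbidden (parity, ΔS).
(d)–(e): allowed.
(d)–(f): forbidden (parity, ΔS, ΔJ).
(e)–(f): forbidden (ΔS, ΔJ).
Allowed pairs: 4 of 15.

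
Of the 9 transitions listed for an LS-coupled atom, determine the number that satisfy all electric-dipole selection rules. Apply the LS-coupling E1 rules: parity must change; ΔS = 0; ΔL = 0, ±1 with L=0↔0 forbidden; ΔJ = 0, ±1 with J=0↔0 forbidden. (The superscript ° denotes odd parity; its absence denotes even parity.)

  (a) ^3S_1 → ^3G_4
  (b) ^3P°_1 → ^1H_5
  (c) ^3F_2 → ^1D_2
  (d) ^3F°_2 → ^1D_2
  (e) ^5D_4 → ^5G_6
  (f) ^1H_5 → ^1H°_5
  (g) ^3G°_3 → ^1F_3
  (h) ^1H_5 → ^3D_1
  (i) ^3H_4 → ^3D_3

1

(a) forbidden (parity, ΔL, ΔJ fail)
(b) forbidden (ΔS, ΔL, ΔJ fail)
(c) forbidden (parity, ΔS fail)
(d) forbidden (ΔS fails)
(e) forbidden (parity, ΔL, ΔJ fail)
(f) allowed
(g) forbidden (ΔS fails)
(h) forbidden (parity, ΔS, ΔL, ΔJ fail)
(i) forbidden (parity, ΔL fail)
Total allowed: 1 of 9.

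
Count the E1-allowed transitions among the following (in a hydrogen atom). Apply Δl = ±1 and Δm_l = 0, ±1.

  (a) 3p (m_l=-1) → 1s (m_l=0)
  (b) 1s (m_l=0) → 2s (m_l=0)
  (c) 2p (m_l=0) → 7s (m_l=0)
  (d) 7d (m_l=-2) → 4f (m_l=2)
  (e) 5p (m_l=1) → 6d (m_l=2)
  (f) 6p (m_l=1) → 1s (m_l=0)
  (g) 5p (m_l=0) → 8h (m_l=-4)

4

(a) allowed
(b) forbidden — Δl = +0 (E1 requires Δl = ±1)
(c) allowed
(d) forbidden — Δm_l = +4 (E1 requires Δm_l = 0, ±1)
(e) allowed
(f) allowed
(g) forbidden — Δl = +4 (E1 requires Δl = ±1); Δm_l = -4 (E1 requires Δm_l = 0, ±1)
Total allowed: 4 of 7.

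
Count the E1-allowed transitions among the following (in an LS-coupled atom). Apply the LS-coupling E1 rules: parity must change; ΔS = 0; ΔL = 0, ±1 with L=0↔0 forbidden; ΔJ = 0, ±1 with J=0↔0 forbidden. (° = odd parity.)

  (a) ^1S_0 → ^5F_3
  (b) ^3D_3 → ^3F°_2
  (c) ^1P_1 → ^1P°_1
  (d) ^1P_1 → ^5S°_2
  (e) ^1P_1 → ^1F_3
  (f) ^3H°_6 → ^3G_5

3

(a) forbidden (parity, ΔS, ΔL, ΔJ fail)
(b) allowed
(c) allowed
(d) forbidden (ΔS fails)
(e) forbidden (parity, ΔL, ΔJ fail)
(f) allowed
Total allowed: 3 of 6.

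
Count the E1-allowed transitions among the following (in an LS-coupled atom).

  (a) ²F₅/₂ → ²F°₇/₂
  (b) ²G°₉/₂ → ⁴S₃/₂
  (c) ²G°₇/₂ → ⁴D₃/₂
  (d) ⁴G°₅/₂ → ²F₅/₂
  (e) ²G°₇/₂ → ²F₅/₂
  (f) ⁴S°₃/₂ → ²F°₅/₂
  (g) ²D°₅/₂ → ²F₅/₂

(a) allowed
(b) forbidden (ΔS, ΔL, ΔJ fail)
(c) forbidden (ΔS, ΔL, ΔJ fail)
(d) forbidden (ΔS fails)
(e) allowed
(f) forbidden (parity, ΔS, ΔL fail)
(g) allowed
Total allowed: 3 of 7.

3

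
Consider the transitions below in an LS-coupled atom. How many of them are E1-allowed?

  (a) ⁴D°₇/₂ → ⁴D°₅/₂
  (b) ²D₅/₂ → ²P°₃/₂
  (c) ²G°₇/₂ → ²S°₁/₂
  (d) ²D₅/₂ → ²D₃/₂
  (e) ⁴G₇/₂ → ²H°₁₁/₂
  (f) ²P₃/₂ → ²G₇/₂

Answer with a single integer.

1

(a) forbidden (parity fails)
(b) allowed
(c) forbidden (parity, ΔL, ΔJ fail)
(d) forbidden (parity fails)
(e) forbidden (ΔS, ΔJ fail)
(f) forbidden (parity, ΔL, ΔJ fail)
Total allowed: 1 of 6.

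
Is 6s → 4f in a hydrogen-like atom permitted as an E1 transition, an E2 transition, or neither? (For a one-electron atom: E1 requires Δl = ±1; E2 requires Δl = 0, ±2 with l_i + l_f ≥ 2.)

neither

Δl = 3 − 0 = +3; l_i + l_f = 3.
E1 (Δl = ±1): not satisfied.
E2 (Δl = 0,±2, l_i+l_f ≥ 2): not satisfied.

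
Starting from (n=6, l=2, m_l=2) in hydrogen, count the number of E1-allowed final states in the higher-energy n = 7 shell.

4

E1 requires Δl = ±1, so l_f ∈ {1, 3}; with 0 ≤ l_f ≤ n_f−1 = 6, the allowed l_f values are {1, 3}.
For l_f = 1: m_f ∈ {m_i−1, m_i, m_i+1} ∩ [−1, 1] = {1} → 1 state.
For l_f = 3: m_f ∈ {m_i−1, m_i, m_i+1} ∩ [−3, 3] = {1, 2, 3} → 3 states.
Total: 4.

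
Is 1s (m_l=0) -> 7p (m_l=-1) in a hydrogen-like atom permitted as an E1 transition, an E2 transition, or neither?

Δl = 1 − 0 = +1; l_i + l_f = 1.
Δm_l = -1.
E1 (Δl = ±1, |Δm_l| ≤ 1): satisfied.
E2 (Δl = 0,±2, l_i+l_f ≥ 2, |Δm_l| ≤ 2): not satisfied.

E1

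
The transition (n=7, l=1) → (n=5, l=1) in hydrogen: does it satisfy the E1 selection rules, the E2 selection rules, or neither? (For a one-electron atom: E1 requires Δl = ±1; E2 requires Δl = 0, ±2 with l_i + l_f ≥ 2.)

E2

Δl = 1 − 1 = +0; l_i + l_f = 2.
E1 (Δl = ±1): not satisfied.
E2 (Δl = 0,±2, l_i+l_f ≥ 2): satisfied.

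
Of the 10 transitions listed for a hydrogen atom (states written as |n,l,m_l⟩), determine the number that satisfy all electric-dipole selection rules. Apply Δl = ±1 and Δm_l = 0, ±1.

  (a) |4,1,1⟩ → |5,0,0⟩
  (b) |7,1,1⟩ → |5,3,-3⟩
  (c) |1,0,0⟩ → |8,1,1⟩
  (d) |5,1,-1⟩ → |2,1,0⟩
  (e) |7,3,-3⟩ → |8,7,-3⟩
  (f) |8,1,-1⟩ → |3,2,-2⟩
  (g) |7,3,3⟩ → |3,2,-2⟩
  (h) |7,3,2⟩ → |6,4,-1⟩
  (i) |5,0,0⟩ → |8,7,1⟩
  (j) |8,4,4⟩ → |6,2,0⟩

(a) allowed
(b) forbidden — Δl = +2 (E1 requires Δl = ±1); Δm_l = -4 (E1 requires Δm_l = 0, ±1)
(c) allowed
(d) forbidden — Δl = +0 (E1 requires Δl = ±1)
(e) forbidden — Δl = +4 (E1 requires Δl = ±1)
(f) allowed
(g) forbidden — Δm_l = -5 (E1 requires Δm_l = 0, ±1)
(h) forbidden — Δm_l = -3 (E1 requires Δm_l = 0, ±1)
(i) forbidden — Δl = +7 (E1 requires Δl = ±1)
(j) forbidden — Δl = -2 (E1 requires Δl = ±1); Δm_l = -4 (E1 requires Δm_l = 0, ±1)
Total allowed: 3 of 10.

3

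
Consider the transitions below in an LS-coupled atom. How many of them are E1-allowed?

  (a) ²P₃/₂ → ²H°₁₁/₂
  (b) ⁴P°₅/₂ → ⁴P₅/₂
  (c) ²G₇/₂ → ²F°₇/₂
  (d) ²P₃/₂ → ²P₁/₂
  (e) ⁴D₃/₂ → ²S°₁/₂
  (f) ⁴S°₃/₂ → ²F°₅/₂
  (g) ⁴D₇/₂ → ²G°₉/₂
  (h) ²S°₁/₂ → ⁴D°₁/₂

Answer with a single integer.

(a) forbidden (ΔL, ΔJ fail)
(b) allowed
(c) allowed
(d) forbidden (parity fails)
(e) forbidden (ΔS, ΔL fail)
(f) forbidden (parity, ΔS, ΔL fail)
(g) forbidden (ΔS, ΔL fail)
(h) forbidden (parity, ΔS, ΔL fail)
Total allowed: 2 of 8.

2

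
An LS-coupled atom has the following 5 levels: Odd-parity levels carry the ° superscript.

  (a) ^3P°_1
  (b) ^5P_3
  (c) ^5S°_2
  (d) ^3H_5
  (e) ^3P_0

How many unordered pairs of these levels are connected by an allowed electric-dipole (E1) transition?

(a)–(b): forbidden (ΔS, ΔJ).
(a)–(c): forbidden (parity, ΔS).
(a)–(d): forbidden (ΔL, ΔJ).
(a)–(e): allowed.
(b)–(c): allowed.
(b)–(d): forbidden (parity, ΔS, ΔL, ΔJ).
(b)–(e): forbidden (parity, ΔS, ΔJ).
(c)–(d): forbidden (ΔS, ΔL, ΔJ).
(c)–(e): forbidden (ΔS, ΔJ).
(d)–(e): forbidden (parity, ΔL, ΔJ).
Allowed pairs: 2 of 10.

2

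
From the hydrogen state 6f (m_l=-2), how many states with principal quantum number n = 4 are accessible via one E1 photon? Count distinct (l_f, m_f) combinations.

2

E1 requires Δl = ±1, so l_f ∈ {2, 4}; with 0 ≤ l_f ≤ n_f−1 = 3, the allowed l_f values are {2}.
For l_f = 2: m_f ∈ {m_i−1, m_i, m_i+1} ∩ [−2, 2] = {-2, -1} → 2 states.
Total: 2.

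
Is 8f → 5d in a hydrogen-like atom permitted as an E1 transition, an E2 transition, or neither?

E1

Δl = 2 − 3 = -1; l_i + l_f = 5.
E1 (Δl = ±1): satisfied.
E2 (Δl = 0,±2, l_i+l_f ≥ 2): not satisfied.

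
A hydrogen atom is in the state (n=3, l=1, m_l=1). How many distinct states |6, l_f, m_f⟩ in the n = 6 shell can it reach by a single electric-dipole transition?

4

E1 requires Δl = ±1, so l_f ∈ {0, 2}; with 0 ≤ l_f ≤ n_f−1 = 5, the allowed l_f values are {0, 2}.
For l_f = 0: m_f ∈ {m_i−1, m_i, m_i+1} ∩ [−0, 0] = {0} → 1 state.
For l_f = 2: m_f ∈ {m_i−1, m_i, m_i+1} ∩ [−2, 2] = {0, 1, 2} → 3 states.
Total: 4.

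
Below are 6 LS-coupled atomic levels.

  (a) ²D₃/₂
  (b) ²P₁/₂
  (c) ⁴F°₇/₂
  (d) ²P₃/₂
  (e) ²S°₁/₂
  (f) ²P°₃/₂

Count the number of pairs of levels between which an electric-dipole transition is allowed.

5

(a)–(b): forbidden (parity).
(a)–(c): forbidden (ΔS, ΔJ).
(a)–(d): forbidden (parity).
(a)–(e): forbidden (ΔL).
(a)–(f): allowed.
(b)–(c): forbidden (ΔS, ΔL, ΔJ).
(b)–(d): forbidden (parity).
(b)–(e): allowed.
(b)–(f): allowed.
(c)–(d): forbidden (ΔS, ΔL, ΔJ).
(c)–(e): forbidden (parity, ΔS, ΔL, ΔJ).
(c)–(f): forbidden (parity, ΔS, ΔL, ΔJ).
(d)–(e): allowed.
(d)–(f): allowed.
(e)–(f): forbidden (parity).
Allowed pairs: 5 of 15.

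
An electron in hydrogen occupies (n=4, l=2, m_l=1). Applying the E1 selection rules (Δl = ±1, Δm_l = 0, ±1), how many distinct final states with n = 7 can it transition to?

E1 requires Δl = ±1, so l_f ∈ {1, 3}; with 0 ≤ l_f ≤ n_f−1 = 6, the allowed l_f values are {1, 3}.
For l_f = 1: m_f ∈ {m_i−1, m_i, m_i+1} ∩ [−1, 1] = {0, 1} → 2 states.
For l_f = 3: m_f ∈ {m_i−1, m_i, m_i+1} ∩ [−3, 3] = {0, 1, 2} → 3 states.
Total: 5.

5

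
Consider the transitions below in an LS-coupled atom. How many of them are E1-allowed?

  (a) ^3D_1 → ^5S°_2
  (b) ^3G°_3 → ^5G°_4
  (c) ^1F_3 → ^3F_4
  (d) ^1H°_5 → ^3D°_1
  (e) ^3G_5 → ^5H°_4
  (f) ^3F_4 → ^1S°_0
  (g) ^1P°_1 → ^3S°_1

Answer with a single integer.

0

(a) forbidden (ΔS, ΔL fail)
(b) forbidden (parity, ΔS fail)
(c) forbidden (parity, ΔS fail)
(d) forbidden (parity, ΔS, ΔL, ΔJ fail)
(e) forbidden (ΔS fails)
(f) forbidden (ΔS, ΔL, ΔJ fail)
(g) forbidden (parity, ΔS fail)
Total allowed: 0 of 7.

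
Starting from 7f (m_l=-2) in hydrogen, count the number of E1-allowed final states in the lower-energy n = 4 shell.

2

E1 requires Δl = ±1, so l_f ∈ {2, 4}; with 0 ≤ l_f ≤ n_f−1 = 3, the allowed l_f values are {2}.
For l_f = 2: m_f ∈ {m_i−1, m_i, m_i+1} ∩ [−2, 2] = {-2, -1} → 2 states.
Total: 2.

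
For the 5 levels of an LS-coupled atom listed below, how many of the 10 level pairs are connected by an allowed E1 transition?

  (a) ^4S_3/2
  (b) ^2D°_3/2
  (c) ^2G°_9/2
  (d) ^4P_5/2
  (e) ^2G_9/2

(a)–(b): forbidden (ΔS, ΔL).
(a)–(c): forbidden (ΔS, ΔL, ΔJ).
(a)–(d): forbidden (parity).
(a)–(e): forbidden (parity, ΔS, ΔL, ΔJ).
(b)–(c): forbidden (parity, ΔL, ΔJ).
(b)–(d): forbidden (ΔS).
(b)–(e): forbidden (ΔL, ΔJ).
(c)–(d): forbidden (ΔS, ΔL, ΔJ).
(c)–(e): allowed.
(d)–(e): forbidden (parity, ΔS, ΔL, ΔJ).
Allowed pairs: 1 of 10.

1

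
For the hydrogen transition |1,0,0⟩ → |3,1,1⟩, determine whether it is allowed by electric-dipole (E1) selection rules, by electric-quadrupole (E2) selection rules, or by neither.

E1

Δl = 1 − 0 = +1; l_i + l_f = 1.
Δm_l = +1.
E1 (Δl = ±1, |Δm_l| ≤ 1): satisfied.
E2 (Δl = 0,±2, l_i+l_f ≥ 2, |Δm_l| ≤ 2): not satisfied.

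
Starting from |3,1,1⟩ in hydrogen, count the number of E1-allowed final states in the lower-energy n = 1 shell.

E1 requires Δl = ±1, so l_f ∈ {0, 2}; with 0 ≤ l_f ≤ n_f−1 = 0, the allowed l_f values are {0}.
For l_f = 0: m_f ∈ {m_i−1, m_i, m_i+1} ∩ [−0, 0] = {0} → 1 state.
Total: 1.

1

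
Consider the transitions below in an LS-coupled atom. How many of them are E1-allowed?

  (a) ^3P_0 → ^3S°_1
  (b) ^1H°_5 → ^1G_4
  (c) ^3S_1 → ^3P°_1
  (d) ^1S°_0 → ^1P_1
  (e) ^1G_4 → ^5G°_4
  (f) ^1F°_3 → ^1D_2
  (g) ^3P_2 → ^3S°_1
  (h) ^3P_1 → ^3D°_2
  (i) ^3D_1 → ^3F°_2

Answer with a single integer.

(a) allowed
(b) allowed
(c) allowed
(d) allowed
(e) forbidden (ΔS fails)
(f) allowed
(g) allowed
(h) allowed
(i) allowed
Total allowed: 8 of 9.

8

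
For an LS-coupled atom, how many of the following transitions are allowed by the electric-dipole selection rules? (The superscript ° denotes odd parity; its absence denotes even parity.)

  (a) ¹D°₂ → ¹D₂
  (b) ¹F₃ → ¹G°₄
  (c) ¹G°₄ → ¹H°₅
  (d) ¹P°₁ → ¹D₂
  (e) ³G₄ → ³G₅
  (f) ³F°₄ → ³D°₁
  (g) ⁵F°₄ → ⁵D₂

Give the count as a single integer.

3

(a) allowed
(b) allowed
(c) forbidden (parity fails)
(d) allowed
(e) forbidden (parity fails)
(f) forbidden (parity, ΔJ fail)
(g) forbidden (ΔJ fails)
Total allowed: 3 of 7.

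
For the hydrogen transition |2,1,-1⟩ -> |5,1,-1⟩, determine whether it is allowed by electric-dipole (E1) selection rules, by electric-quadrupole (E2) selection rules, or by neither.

E2

Δl = 1 − 1 = +0; l_i + l_f = 2.
Δm_l = +0.
E1 (Δl = ±1, |Δm_l| ≤ 1): not satisfied.
E2 (Δl = 0,±2, l_i+l_f ≥ 2, |Δm_l| ≤ 2): satisfied.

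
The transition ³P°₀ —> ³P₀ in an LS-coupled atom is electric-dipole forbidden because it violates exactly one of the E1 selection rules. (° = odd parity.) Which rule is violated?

Parity must change: odd → even — ✓.
ΔS = 0: S: 1 → 1 — ✓.
ΔL = 0, ±1 (not L=0↔0): L: 1 → 1, ΔL = +0 — ✓.
ΔJ = 0, ±1 (not J=0↔0): J: 0 → 0, ΔJ = +0 — ✗.

the J=0 ↔ J=0 exclusion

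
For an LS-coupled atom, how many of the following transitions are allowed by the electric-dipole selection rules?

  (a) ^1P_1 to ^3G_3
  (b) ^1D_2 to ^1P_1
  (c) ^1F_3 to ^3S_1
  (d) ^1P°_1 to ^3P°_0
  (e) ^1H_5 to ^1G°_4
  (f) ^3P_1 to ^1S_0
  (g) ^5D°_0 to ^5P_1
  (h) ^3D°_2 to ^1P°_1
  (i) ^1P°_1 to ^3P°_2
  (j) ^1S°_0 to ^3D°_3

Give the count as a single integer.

(a) forbidden (parity, ΔS, ΔL, ΔJ fail)
(b) forbidden (parity fails)
(c) forbidden (parity, ΔS, ΔL, ΔJ fail)
(d) forbidden (parity, ΔS fail)
(e) allowed
(f) forbidden (parity, ΔS fail)
(g) allowed
(h) forbidden (parity, ΔS fail)
(i) forbidden (parity, ΔS fail)
(j) forbidden (parity, ΔS, ΔL, ΔJ fail)
Total allowed: 2 of 10.

2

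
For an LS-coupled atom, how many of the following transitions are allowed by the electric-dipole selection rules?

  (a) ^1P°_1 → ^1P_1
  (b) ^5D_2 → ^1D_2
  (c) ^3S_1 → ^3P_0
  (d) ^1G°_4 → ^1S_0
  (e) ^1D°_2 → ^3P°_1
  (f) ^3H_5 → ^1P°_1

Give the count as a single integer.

1

(a) allowed
(b) forbidden (parity, ΔS fail)
(c) forbidden (parity fails)
(d) forbidden (ΔL, ΔJ fail)
(e) forbidden (parity, ΔS fail)
(f) forbidden (ΔS, ΔL, ΔJ fail)
Total allowed: 1 of 6.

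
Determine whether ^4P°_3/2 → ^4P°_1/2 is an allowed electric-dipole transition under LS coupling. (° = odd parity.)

ΔJ = 0, ±1 (not J=0↔0): J: 3/2 → 1/2, ΔJ = -1 — passes.
Parity must change: odd → odd — fails.
ΔL = 0, ±1 (not L=0↔0): L: 1 → 1, ΔL = +0 — passes.
ΔS = 0: S: 3/2 → 3/2 — passes.
Rule(s) violated: parity.

forbidden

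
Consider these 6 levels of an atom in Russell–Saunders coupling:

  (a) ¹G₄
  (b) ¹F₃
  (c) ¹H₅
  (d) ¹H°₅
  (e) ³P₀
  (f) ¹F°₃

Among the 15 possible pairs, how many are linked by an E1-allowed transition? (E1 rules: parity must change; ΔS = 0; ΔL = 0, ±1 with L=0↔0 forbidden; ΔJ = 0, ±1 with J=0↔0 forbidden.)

(a)–(b): forbidden (parity).
(a)–(c): forbidden (parity).
(a)–(d): allowed.
(a)–(e): forbidden (parity, ΔS, ΔL, ΔJ).
(a)–(f): allowed.
(b)–(c): forbidden (parity, ΔL, ΔJ).
(b)–(d): forbidden (ΔL, ΔJ).
(b)–(e): forbidden (parity, ΔS, ΔL, ΔJ).
(b)–(f): allowed.
(c)–(d): allowed.
(c)–(e): forbidden (parity, ΔS, ΔL, ΔJ).
(c)–(f): forbidden (ΔL, ΔJ).
(d)–(e): forbidden (ΔS, ΔL, ΔJ).
(d)–(f): forbidden (parity, ΔL, ΔJ).
(e)–(f): forbidden (ΔS, ΔL, ΔJ).
Allowed pairs: 4 of 15.

4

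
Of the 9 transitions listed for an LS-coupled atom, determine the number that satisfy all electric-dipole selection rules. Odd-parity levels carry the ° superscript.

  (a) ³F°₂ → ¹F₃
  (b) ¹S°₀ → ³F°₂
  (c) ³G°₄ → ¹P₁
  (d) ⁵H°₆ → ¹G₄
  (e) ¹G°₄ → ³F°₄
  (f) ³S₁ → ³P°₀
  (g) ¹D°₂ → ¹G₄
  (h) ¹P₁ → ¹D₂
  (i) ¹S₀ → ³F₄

1

(a) forbidden (ΔS fails)
(b) forbidden (parity, ΔS, ΔL, ΔJ fail)
(c) forbidden (ΔS, ΔL, ΔJ fail)
(d) forbidden (ΔS, ΔJ fail)
(e) forbidden (parity, ΔS fail)
(f) allowed
(g) forbidden (ΔL, ΔJ fail)
(h) forbidden (parity fails)
(i) forbidden (parity, ΔS, ΔL, ΔJ fail)
Total allowed: 1 of 9.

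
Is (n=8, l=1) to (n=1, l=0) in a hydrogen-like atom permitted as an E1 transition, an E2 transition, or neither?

E1

Δl = 0 − 1 = -1; l_i + l_f = 1.
E1 (Δl = ±1): satisfied.
E2 (Δl = 0,±2, l_i+l_f ≥ 2): not satisfied.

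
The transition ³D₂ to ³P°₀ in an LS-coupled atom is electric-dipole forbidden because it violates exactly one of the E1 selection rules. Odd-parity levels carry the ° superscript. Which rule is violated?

Initial level: S=1, L=2, J=2, parity even. Final level: S=1, L=1, J=0, parity odd.
ΔS = 0: S: 1 → 1 — satisfied.
ΔJ = 0, ±1 (not J=0↔0): J: 2 → 0, ΔJ = -2 — violated.
ΔL = 0, ±1 (not L=0↔0): L: 2 → 1, ΔL = -1 — satisfied.
Parity must change: even → odd — satisfied.

the ΔJ = 0, ±1 rule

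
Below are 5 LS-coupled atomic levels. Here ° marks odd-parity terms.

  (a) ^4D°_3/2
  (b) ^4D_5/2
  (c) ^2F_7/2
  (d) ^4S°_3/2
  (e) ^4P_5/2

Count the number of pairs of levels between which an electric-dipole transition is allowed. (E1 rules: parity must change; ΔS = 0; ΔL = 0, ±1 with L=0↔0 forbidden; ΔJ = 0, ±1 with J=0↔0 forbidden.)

(a)–(b): allowed.
(a)–(c): forbidden (ΔS, ΔJ).
(a)–(d): forbidden (parity, ΔL).
(a)–(e): allowed.
(b)–(c): forbidden (parity, ΔS).
(b)–(d): forbidden (ΔL).
(b)–(e): forbidden (parity).
(c)–(d): forbidden (ΔS, ΔL, ΔJ).
(c)–(e): forbidden (parity, ΔS, ΔL).
(d)–(e): allowed.
Allowed pairs: 3 of 10.

3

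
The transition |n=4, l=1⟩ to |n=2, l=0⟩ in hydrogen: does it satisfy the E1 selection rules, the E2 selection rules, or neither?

Δl = 0 − 1 = -1; l_i + l_f = 1.
E1 (Δl = ±1): satisfied.
E2 (Δl = 0,±2, l_i+l_f ≥ 2): not satisfied.

E1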